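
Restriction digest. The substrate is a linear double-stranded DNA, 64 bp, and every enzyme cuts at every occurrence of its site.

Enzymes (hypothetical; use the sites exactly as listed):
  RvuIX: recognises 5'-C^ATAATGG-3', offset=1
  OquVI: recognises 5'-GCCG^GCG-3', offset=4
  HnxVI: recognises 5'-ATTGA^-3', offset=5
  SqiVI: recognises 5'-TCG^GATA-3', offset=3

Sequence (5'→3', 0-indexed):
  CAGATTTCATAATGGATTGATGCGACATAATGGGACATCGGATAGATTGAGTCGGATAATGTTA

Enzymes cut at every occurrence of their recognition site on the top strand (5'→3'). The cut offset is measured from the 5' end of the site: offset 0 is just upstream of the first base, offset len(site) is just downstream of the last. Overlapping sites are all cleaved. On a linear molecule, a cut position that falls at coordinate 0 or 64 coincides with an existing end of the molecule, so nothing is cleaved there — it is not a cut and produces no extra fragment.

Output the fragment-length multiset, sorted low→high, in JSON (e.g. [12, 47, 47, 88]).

Per-enzyme occurrences:
  RvuIX CATAATGG/1: at [7, 25] ⇒ [8, 26]
  OquVI (GCCGGCG, off=4): no sites
  HnxVI ATTGA/5: at [15, 45] ⇒ [20, 50]
  SqiVI TCGGATA/3: at [37, 51] ⇒ [40, 54]

All cut coordinates (distinct, sorted): [8, 20, 26, 40, 50, 54]

Fragment lengths:
  [0,8): 8 bp
  [8,20): 12 bp
  [20,26): 6 bp
  [26,40): 14 bp
  [40,50): 10 bp
  [50,54): 4 bp
  [54,64): 10 bp

[4,6,8,10,10,12,14]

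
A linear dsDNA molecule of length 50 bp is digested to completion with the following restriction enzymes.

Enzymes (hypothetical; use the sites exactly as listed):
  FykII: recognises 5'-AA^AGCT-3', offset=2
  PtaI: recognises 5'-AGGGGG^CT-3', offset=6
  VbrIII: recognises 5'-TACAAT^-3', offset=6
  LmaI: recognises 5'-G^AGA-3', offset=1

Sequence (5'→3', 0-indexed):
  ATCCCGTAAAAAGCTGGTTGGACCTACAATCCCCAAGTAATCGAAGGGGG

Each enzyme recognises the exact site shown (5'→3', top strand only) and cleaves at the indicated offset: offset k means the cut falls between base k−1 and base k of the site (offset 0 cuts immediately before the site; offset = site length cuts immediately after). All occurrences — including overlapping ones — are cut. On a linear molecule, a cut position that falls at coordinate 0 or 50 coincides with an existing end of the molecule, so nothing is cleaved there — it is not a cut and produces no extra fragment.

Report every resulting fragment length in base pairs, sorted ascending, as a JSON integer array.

Per-enzyme occurrences:
  FykII (AAAGCT, off=2): starts [9] → cuts [11]
  PtaI (AGGGGGCT, off=6): no sites
  VbrIII (TACAAT, off=6): starts [24] → cuts [30]
  LmaI (GAGA, off=1): no sites

Pooled cuts: [11, 30]

Fragments:
  [0,11): 11 bp
  [11,30): 19 bp
  [30,50): 20 bp

[11,19,20]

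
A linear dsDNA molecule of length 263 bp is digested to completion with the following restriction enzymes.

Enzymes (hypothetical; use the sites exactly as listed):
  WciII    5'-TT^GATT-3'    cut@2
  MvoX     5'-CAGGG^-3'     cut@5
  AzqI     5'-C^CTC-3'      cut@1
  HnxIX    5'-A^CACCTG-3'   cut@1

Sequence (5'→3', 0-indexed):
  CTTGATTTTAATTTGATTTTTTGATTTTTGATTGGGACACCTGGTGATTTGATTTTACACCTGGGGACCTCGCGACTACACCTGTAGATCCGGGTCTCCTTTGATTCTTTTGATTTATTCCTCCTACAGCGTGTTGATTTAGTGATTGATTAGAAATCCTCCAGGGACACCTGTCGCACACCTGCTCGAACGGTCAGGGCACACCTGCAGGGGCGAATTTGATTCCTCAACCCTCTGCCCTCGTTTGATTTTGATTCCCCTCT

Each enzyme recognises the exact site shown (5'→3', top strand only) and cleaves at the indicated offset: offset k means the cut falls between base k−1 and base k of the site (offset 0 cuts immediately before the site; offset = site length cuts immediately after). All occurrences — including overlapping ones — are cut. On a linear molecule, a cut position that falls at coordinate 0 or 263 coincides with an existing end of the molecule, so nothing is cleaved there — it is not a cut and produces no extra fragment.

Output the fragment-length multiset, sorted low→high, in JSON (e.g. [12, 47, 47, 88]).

Per-enzyme occurrences:
  WciII TTGATT/2: at [1, 12, 20, 27, 48, 100, 109, 133, 145, 218, 244, 250] ⇒ [3, 14, 22, 29, 50, 102, 111, 135, 147, 220, 246, 252]
  MvoX CAGGG/5: at [161, 194, 207] ⇒ [166, 199, 212]
  AzqI CCTC/1: at [67, 119, 157, 224, 231, 238, 258] ⇒ [68, 120, 158, 225, 232, 239, 259]
  HnxIX ACACCTG/1: at [36, 56, 77, 166, 177, 200] ⇒ [37, 57, 78, 167, 178, 201]

All cut coordinates (distinct, sorted): [3, 14, 22, 29, 37, 50, 57, 68, 78, 102, 111, 120, 135, 147, 158, 166, 167, 178, 199, 201, 212, 220, 225, 232, 239, 246, 252, 259]

Fragment lengths:
  [0,3): 3 bp
  [3,14): 11 bp
  [14,22): 8 bp
  [22,29): 7 bp
  [29,37): 8 bp
  [37,50): 13 bp
  [50,57): 7 bp
  [57,68): 11 bp
  [68,78): 10 bp
  [78,102): 24 bp
  [102,111): 9 bp
  [111,120): 9 bp
  [120,135): 15 bp
  [135,147): 12 bp
  [147,158): 11 bp
  [158,166): 8 bp
  [166,167): 1 bp
  [167,178): 11 bp
  [178,199): 21 bp
  [199,201): 2 bp
  [201,212): 11 bp
  [212,220): 8 bp
  [220,225): 5 bp
  [225,232): 7 bp
  [232,239): 7 bp
  [239,246): 7 bp
  [246,252): 6 bp
  [252,259): 7 bp
  [259,263): 4 bp

[1,2,3,4,5,6,7,7,7,7,7,7,8,8,8,8,9,9,10,11,11,11,11,11,12,13,15,21,24]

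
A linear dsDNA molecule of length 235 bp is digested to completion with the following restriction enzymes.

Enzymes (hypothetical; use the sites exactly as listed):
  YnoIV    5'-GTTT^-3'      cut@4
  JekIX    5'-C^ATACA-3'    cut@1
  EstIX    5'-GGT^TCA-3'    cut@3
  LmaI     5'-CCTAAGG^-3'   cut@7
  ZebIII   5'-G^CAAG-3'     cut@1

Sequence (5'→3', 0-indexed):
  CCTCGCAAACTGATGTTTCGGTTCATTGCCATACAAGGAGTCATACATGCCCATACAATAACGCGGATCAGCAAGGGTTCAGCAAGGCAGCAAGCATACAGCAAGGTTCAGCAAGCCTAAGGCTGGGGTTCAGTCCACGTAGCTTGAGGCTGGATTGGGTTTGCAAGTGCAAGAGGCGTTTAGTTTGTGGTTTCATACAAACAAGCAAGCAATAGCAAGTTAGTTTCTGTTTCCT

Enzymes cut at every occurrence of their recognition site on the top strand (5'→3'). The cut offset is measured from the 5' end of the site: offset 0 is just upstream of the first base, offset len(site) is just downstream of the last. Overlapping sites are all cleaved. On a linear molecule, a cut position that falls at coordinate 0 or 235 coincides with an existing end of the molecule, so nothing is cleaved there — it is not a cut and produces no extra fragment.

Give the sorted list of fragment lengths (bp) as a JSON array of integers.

[1,1,3,4,4,4,5,5,6,6,6,6,7,7,7,8,8,10,10,11,11,11,12,12,18,19,33]

Site scan:
  YnoIV (GTTT, off=4): starts [14, 158, 177, 182, 189, 222, 228] → cuts [18, 162, 181, 186, 193, 226, 232]
  JekIX (CATACA, off=1): starts [29, 41, 51, 94, 193] → cuts [30, 42, 52, 95, 194]
  EstIX (GGTTCA, off=3): starts [19, 75, 104, 126] → cuts [22, 78, 107, 129]
  LmaI (CCTAAGG, off=7): starts [115] → cuts [122]
  ZebIII (GCAAG, off=1): starts [70, 81, 89, 100, 110, 162, 168, 204, 214] → cuts [71, 82, 90, 101, 111, 163, 169, 205, 215]

Pooled cuts: [18, 22, 30, 42, 52, 71, 78, 82, 90, 95, 101, 107, 111, 122, 129, 162, 163, 169, 181, 186, 193, 194, 205, 215, 226, 232]

Fragment lengths:
  [0,18): 18 bp
  [18,22): 4 bp
  [22,30): 8 bp
  [30,42): 12 bp
  [42,52): 10 bp
  [52,71): 19 bp
  [71,78): 7 bp
  [78,82): 4 bp
  [82,90): 8 bp
  [90,95): 5 bp
  [95,101): 6 bp
  [101,107): 6 bp
  [107,111): 4 bp
  [111,122): 11 bp
  [122,129): 7 bp
  [129,162): 33 bp
  [162,163): 1 bp
  [163,169): 6 bp
  [169,181): 12 bp
  [181,186): 5 bp
  [186,193): 7 bp
  [193,194): 1 bp
  [194,205): 11 bp
  [205,215): 10 bp
  [215,226): 11 bp
  [226,232): 6 bp
  [232,235): 3 bp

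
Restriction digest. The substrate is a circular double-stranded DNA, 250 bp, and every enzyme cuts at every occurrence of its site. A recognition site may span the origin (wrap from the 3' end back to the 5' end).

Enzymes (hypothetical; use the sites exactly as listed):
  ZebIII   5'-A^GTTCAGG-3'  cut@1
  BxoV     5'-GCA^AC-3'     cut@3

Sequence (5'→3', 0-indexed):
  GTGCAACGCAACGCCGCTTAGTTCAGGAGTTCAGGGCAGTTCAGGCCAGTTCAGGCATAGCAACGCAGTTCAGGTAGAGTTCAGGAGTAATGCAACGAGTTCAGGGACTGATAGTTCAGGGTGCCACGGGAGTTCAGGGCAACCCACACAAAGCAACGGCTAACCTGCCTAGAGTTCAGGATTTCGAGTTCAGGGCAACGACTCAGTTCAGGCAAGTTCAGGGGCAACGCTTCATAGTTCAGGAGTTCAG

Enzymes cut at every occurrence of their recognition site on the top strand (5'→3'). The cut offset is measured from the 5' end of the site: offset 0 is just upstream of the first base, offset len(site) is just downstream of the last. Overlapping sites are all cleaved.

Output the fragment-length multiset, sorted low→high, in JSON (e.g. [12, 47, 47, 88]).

Per-enzyme occurrences:
  ZebIII AGTTCAGG/1: at [19, 27, 37, 47, 66, 77, 97, 112, 130, 172, 186, 204, 214, 235, 243] ⇒ [20, 28, 38, 48, 67, 78, 98, 113, 131, 173, 187, 205, 215, 236, 244]
  BxoV GCAAC/3: at [2, 7, 59, 91, 138, 152, 194, 223] ⇒ [5, 10, 62, 94, 141, 155, 197, 226]

All cut coordinates (distinct, sorted): [5, 10, 20, 28, 38, 48, 62, 67, 78, 94, 98, 113, 131, 141, 155, 173, 187, 197, 205, 215, 226, 236, 244]

Fragment lengths:
  5→10: 5 bp
  10→20: 10 bp
  20→28: 8 bp
  28→38: 10 bp
  38→48: 10 bp
  48→62: 14 bp
  62→67: 5 bp
  67→78: 11 bp
  78→94: 16 bp
  94→98: 4 bp
  98→113: 15 bp
  113→131: 18 bp
  131→141: 10 bp
  141→155: 14 bp
  155→173: 18 bp
  173→187: 14 bp
  187→197: 10 bp
  197→205: 8 bp
  205→215: 10 bp
  215→226: 11 bp
  226→236: 10 bp
  236→244: 8 bp
  244→5 (wrap): 250-244+5 = 11 bp

[4,5,5,8,8,8,10,10,10,10,10,10,10,11,11,11,14,14,14,15,16,18,18]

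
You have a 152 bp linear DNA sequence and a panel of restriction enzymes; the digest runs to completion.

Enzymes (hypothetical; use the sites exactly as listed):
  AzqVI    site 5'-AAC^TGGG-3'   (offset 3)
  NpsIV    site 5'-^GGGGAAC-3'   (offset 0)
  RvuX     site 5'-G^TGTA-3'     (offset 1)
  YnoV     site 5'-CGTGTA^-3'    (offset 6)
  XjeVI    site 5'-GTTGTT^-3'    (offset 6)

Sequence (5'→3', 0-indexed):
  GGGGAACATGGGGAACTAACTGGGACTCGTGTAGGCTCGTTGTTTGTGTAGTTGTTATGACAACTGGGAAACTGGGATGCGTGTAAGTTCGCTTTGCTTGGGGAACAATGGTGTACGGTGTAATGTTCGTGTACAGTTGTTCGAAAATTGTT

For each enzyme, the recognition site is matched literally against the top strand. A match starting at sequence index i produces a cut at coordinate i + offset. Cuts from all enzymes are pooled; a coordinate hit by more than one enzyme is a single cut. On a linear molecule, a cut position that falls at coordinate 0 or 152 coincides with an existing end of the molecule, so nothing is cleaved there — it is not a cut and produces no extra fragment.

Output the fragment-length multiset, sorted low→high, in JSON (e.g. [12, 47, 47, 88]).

[2,4,4,4,7,8,8,8,9,9,9,10,11,11,11,11,12,14]

Per-enzyme occurrences:
  AzqVI (AACTGGG, off=3): starts [17, 61, 69] → cuts [20, 64, 72]
  NpsIV (GGGGAAC, off=0): starts [0, 9, 99] → cuts [9, 99] (position 0 is a terminus of the linear molecule — no cut)
  RvuX (GTGTA, off=1): starts [28, 45, 80, 110, 117, 128] → cuts [29, 46, 81, 111, 118, 129]
  YnoV (CGTGTA, off=6): starts [27, 79, 127] → cuts [33, 85, 133]
  XjeVI (GTTGTT, off=6): starts [38, 50, 135] → cuts [44, 56, 141]

Pooled cuts: [9, 20, 29, 33, 44, 46, 56, 64, 72, 81, 85, 99, 111, 118, 129, 133, 141]

Fragments:
  [0,9): 9 bp
  [9,20): 11 bp
  [20,29): 9 bp
  [29,33): 4 bp
  [33,44): 11 bp
  [44,46): 2 bp
  [46,56): 10 bp
  [56,64): 8 bp
  [64,72): 8 bp
  [72,81): 9 bp
  [81,85): 4 bp
  [85,99): 14 bp
  [99,111): 12 bp
  [111,118): 7 bp
  [118,129): 11 bp
  [129,133): 4 bp
  [133,141): 8 bp
  [141,152): 11 bp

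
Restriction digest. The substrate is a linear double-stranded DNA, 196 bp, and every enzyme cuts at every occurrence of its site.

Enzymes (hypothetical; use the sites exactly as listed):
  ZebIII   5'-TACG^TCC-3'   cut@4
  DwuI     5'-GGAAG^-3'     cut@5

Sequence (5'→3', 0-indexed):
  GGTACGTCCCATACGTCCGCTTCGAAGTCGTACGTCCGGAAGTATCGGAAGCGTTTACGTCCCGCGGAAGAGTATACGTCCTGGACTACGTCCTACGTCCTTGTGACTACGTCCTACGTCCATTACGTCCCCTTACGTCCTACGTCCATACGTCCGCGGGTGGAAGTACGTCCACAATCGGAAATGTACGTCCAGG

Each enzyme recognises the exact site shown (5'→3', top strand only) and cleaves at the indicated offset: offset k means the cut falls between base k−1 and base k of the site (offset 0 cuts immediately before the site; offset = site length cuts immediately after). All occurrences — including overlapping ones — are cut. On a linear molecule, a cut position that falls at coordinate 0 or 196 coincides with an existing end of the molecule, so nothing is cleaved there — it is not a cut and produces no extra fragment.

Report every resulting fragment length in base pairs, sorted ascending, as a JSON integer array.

[4,6,6,7,7,7,8,8,8,8,9,9,9,10,11,12,14,14,19,20]

Scan for sites:
  ZebIII TACGTCC/4: at [2, 11, 30, 55, 74, 86, 93, 107, 114, 123, 133, 140, 148, 166, 186] ⇒ [6, 15, 34, 59, 78, 90, 97, 111, 118, 127, 137, 144, 152, 170, 190]
  DwuI GGAAG/5: at [37, 46, 65, 161] ⇒ [42, 51, 70, 166]

Pooled cuts: [6, 15, 34, 42, 51, 59, 70, 78, 90, 97, 111, 118, 127, 137, 144, 152, 166, 170, 190]

Fragment lengths:
  [0,6): 6 bp
  [6,15): 9 bp
  [15,34): 19 bp
  [34,42): 8 bp
  [42,51): 9 bp
  [51,59): 8 bp
  [59,70): 11 bp
  [70,78): 8 bp
  [78,90): 12 bp
  [90,97): 7 bp
  [97,111): 14 bp
  [111,118): 7 bp
  [118,127): 9 bp
  [127,137): 10 bp
  [137,144): 7 bp
  [144,152): 8 bp
  [152,166): 14 bp
  [166,170): 4 bp
  [170,190): 20 bp
  [190,196): 6 bp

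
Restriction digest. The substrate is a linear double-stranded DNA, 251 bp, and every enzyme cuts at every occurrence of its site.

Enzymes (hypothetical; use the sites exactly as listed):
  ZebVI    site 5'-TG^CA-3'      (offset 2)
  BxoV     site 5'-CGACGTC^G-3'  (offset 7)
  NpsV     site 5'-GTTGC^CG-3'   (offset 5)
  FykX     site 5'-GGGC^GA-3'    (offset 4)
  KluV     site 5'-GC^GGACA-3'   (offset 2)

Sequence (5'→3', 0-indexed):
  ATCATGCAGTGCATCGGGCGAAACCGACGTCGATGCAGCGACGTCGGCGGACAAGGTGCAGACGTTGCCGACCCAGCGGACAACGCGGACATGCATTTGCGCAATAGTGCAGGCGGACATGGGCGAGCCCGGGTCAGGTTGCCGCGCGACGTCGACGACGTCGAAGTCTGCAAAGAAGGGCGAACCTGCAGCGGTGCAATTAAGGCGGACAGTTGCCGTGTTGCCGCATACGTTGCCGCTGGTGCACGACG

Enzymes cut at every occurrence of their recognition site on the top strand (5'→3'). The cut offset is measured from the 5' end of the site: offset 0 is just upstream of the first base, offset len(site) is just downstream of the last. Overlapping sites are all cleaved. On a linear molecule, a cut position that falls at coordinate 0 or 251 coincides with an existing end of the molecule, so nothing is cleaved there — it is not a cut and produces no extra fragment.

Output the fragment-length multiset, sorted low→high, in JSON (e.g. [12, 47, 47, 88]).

Scan for sites:
  ZebVI TGCA/2: at [4, 9, 33, 56, 91, 107, 168, 186, 194, 242] ⇒ [6, 11, 35, 58, 93, 109, 170, 188, 196, 244]
  BxoV CGACGTCG/7: at [24, 38, 146, 155] ⇒ [31, 45, 153, 162]
  NpsV GTTGCCG/5: at [63, 137, 211, 219, 231] ⇒ [68, 142, 216, 224, 236]
  FykX GGGCGA/4: at [15, 120, 177] ⇒ [19, 124, 181]
  KluV GCGGACA/2: at [46, 75, 84, 112, 204] ⇒ [48, 77, 86, 114, 206]

Pooled cuts: [6, 11, 19, 31, 35, 45, 48, 58, 68, 77, 86, 93, 109, 114, 124, 142, 153, 162, 170, 181, 188, 196, 206, 216, 224, 236, 244]

Fragments:
  [0,6): 6 bp
  [6,11): 5 bp
  [11,19): 8 bp
  [19,31): 12 bp
  [31,35): 4 bp
  [35,45): 10 bp
  [45,48): 3 bp
  [48,58): 10 bp
  [58,68): 10 bp
  [68,77): 9 bp
  [77,86): 9 bp
  [86,93): 7 bp
  [93,109): 16 bp
  [109,114): 5 bp
  [114,124): 10 bp
  [124,142): 18 bp
  [142,153): 11 bp
  [153,162): 9 bp
  [162,170): 8 bp
  [170,181): 11 bp
  [181,188): 7 bp
  [188,196): 8 bp
  [196,206): 10 bp
  [206,216): 10 bp
  [216,224): 8 bp
  [224,236): 12 bp
  [236,244): 8 bp
  [244,251): 7 bp

[3,4,5,5,6,7,7,7,8,8,8,8,8,9,9,9,10,10,10,10,10,10,11,11,12,12,16,18]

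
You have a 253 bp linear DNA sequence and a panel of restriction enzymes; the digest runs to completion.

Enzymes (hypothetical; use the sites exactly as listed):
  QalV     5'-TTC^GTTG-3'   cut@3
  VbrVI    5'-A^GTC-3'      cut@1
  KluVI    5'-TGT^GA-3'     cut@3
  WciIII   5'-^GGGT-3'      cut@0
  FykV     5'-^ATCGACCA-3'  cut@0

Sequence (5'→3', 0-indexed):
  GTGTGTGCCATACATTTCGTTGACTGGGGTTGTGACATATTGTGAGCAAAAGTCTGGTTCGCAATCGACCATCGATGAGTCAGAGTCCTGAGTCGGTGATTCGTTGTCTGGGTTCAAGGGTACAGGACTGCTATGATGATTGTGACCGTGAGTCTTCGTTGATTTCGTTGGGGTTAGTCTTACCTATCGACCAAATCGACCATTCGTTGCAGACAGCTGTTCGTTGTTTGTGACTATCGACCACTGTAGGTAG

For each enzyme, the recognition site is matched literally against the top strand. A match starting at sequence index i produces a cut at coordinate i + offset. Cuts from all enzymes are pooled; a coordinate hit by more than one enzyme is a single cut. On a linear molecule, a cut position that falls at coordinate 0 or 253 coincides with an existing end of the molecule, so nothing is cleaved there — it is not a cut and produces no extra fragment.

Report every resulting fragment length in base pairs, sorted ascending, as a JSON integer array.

[4,4,6,6,6,7,7,7,8,8,8,8,9,9,9,9,10,11,11,12,15,17,18,18,26]

Scan for sites:
  QalV TTCGTTG/3: at [15, 99, 154, 163, 202, 219] ⇒ [18, 102, 157, 166, 205, 222]
  VbrVI AGTC/1: at [50, 77, 83, 90, 150, 175] ⇒ [51, 78, 84, 91, 151, 176]
  KluVI TGTGA/3: at [30, 40, 140, 228] ⇒ [33, 43, 143, 231]
  WciIII GGGT/0: at [26, 109, 117, 170] ⇒ [26, 109, 117, 170]
  FykV ATCGACCA/0: at [63, 185, 194, 235] ⇒ [63, 185, 194, 235]

All cut coordinates (distinct, sorted): [18, 26, 33, 43, 51, 63, 78, 84, 91, 102, 109, 117, 143, 151, 157, 166, 170, 176, 185, 194, 205, 222, 231, 235]

Fragments:
  [0,18): 18 bp
  [18,26): 8 bp
  [26,33): 7 bp
  [33,43): 10 bp
  [43,51): 8 bp
  [51,63): 12 bp
  [63,78): 15 bp
  [78,84): 6 bp
  [84,91): 7 bp
  [91,102): 11 bp
  [102,109): 7 bp
  [109,117): 8 bp
  [117,143): 26 bp
  [143,151): 8 bp
  [151,157): 6 bp
  [157,166): 9 bp
  [166,170): 4 bp
  [170,176): 6 bp
  [176,185): 9 bp
  [185,194): 9 bp
  [194,205): 11 bp
  [205,222): 17 bp
  [222,231): 9 bp
  [231,235): 4 bp
  [235,253): 18 bp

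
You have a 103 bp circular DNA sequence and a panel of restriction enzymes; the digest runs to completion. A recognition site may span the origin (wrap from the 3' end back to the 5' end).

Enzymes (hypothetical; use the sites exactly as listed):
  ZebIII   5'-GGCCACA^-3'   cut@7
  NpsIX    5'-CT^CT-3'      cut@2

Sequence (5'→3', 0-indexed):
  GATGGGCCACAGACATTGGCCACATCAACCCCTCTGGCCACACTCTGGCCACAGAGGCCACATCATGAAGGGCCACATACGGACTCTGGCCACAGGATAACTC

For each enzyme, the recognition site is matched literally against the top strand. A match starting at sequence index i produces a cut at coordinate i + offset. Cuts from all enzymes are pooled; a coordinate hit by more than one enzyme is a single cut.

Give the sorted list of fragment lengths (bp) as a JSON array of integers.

Site scan:
  ZebIII (GGCCACA, off=7): starts [4, 17, 35, 46, 55, 70, 87] → cuts [11, 24, 42, 53, 62, 77, 94]
  NpsIX (CTCT, off=2): starts [31, 42, 83] → cuts [33, 44, 85]

All cut coordinates (distinct, sorted): [11, 24, 33, 42, 44, 53, 62, 77, 85, 94]

Fragments:
  11→24: 13 bp
  24→33: 9 bp
  33→42: 9 bp
  42→44: 2 bp
  44→53: 9 bp
  53→62: 9 bp
  62→77: 15 bp
  77→85: 8 bp
  85→94: 9 bp
  94→11 (wrap): 103-94+11 = 20 bp

[2,8,9,9,9,9,9,13,15,20]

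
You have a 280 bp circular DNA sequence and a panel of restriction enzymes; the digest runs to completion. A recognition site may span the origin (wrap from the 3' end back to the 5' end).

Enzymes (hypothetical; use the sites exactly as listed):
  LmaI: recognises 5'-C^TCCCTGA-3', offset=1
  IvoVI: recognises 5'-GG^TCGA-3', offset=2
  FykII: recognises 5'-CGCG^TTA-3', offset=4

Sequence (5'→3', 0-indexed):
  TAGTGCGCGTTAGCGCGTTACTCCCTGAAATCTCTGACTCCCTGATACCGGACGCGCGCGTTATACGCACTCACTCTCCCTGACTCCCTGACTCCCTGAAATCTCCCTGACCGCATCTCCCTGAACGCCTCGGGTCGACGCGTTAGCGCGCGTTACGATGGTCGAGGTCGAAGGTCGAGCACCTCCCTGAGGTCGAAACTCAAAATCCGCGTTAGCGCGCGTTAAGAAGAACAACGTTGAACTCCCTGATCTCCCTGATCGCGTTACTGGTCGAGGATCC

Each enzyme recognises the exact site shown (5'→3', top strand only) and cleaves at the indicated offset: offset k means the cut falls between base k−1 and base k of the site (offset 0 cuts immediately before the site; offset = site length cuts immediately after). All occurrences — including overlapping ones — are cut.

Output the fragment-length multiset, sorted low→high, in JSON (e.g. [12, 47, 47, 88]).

Site scan:
  LmaI CTCCCTGA/1: at [20, 37, 75, 83, 91, 102, 116, 182, 241, 250] ⇒ [21, 38, 76, 84, 92, 103, 117, 183, 242, 251]
  IvoVI GGTCGA/2: at [132, 159, 165, 172, 190, 268] ⇒ [134, 161, 167, 174, 192, 270]
  FykII CGCGTTA/4: at [5, 13, 56, 138, 148, 207, 217, 259] ⇒ [9, 17, 60, 142, 152, 211, 221, 263]

Pooled cuts: [9, 17, 21, 38, 60, 76, 84, 92, 103, 117, 134, 142, 152, 161, 167, 174, 183, 192, 211, 221, 242, 251, 263, 270]

Fragments:
  9→17: 8 bp
  17→21: 4 bp
  21→38: 17 bp
  38→60: 22 bp
  60→76: 16 bp
  76→84: 8 bp
  84→92: 8 bp
  92→103: 11 bp
  103→117: 14 bp
  117→134: 17 bp
  134→142: 8 bp
  142→152: 10 bp
  152→161: 9 bp
  161→167: 6 bp
  167→174: 7 bp
  174→183: 9 bp
  183→192: 9 bp
  192→211: 19 bp
  211→221: 10 bp
  221→242: 21 bp
  242→251: 9 bp
  251→263: 12 bp
  263→270: 7 bp
  270→9 (wrap): 280-270+9 = 19 bp

[4,6,7,7,8,8,8,8,9,9,9,9,10,10,11,12,14,16,17,17,19,19,21,22]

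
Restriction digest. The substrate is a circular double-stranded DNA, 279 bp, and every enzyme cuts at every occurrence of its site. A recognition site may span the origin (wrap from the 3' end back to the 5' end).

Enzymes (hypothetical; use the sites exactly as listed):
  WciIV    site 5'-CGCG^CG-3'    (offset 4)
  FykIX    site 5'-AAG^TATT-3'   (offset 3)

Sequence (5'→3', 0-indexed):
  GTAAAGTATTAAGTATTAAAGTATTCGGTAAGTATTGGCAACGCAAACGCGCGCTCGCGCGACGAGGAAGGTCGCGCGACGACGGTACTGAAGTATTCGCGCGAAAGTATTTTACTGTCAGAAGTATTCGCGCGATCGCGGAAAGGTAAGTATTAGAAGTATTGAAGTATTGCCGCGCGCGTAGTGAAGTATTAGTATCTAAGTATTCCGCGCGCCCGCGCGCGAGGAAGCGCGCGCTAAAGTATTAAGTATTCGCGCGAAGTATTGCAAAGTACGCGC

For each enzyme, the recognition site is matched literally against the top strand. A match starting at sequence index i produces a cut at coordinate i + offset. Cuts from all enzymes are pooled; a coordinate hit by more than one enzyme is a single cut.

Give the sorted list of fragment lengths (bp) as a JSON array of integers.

Scan for sites:
  WciIV CGCGCG/4: at [47, 55, 72, 97, 128, 173, 175, 208, 216, 218, 230, 253, 274] ⇒ [51, 59, 76, 101, 132, 177, 179, 212, 220, 222, 234, 257, 278]
  FykIX AAGTATT/3: at [3, 10, 18, 29, 90, 104, 121, 147, 156, 164, 186, 200, 239, 246, 259] ⇒ [6, 13, 21, 32, 93, 107, 124, 150, 159, 167, 189, 203, 242, 249, 262]

All cut coordinates (distinct, sorted): [6, 13, 21, 32, 51, 59, 76, 93, 101, 107, 124, 132, 150, 159, 167, 177, 179, 189, 203, 212, 220, 222, 234, 242, 249, 257, 262, 278]

Fragments:
  6→13: 7 bp
  13→21: 8 bp
  21→32: 11 bp
  32→51: 19 bp
  51→59: 8 bp
  59→76: 17 bp
  76→93: 17 bp
  93→101: 8 bp
  101→107: 6 bp
  107→124: 17 bp
  124→132: 8 bp
  132→150: 18 bp
  150→159: 9 bp
  159→167: 8 bp
  167→177: 10 bp
  177→179: 2 bp
  179→189: 10 bp
  189→203: 14 bp
  203→212: 9 bp
  212→220: 8 bp
  220→222: 2 bp
  222→234: 12 bp
  234→242: 8 bp
  242→249: 7 bp
  249→257: 8 bp
  257→262: 5 bp
  262→278: 16 bp
  278→6 (wrap): 279-278+6 = 7 bp

[2,2,5,6,7,7,7,8,8,8,8,8,8,8,8,9,9,10,10,11,12,14,16,17,17,17,18,19]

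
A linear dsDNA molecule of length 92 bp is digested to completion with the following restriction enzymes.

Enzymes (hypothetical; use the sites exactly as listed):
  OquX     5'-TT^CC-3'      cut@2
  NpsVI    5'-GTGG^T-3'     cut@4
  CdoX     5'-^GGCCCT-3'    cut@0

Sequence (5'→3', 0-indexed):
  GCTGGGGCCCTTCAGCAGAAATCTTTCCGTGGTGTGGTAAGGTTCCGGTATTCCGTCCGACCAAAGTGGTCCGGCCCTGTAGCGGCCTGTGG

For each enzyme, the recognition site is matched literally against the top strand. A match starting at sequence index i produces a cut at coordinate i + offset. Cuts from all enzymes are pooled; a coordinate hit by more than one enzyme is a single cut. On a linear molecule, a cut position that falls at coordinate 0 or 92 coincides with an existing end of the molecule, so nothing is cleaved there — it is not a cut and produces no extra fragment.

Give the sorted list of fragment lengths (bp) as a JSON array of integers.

Scan for sites:
  OquX TTCC/2: at [24, 42, 50] ⇒ [26, 44, 52]
  NpsVI GTGGT/4: at [28, 33, 65] ⇒ [32, 37, 69]
  CdoX GGCCCT/0: at [5, 72] ⇒ [5, 72]

All cut coordinates (distinct, sorted): [5, 26, 32, 37, 44, 52, 69, 72]

Fragments:
  [0,5): 5 bp
  [5,26): 21 bp
  [26,32): 6 bp
  [32,37): 5 bp
  [37,44): 7 bp
  [44,52): 8 bp
  [52,69): 17 bp
  [69,72): 3 bp
  [72,92): 20 bp

[3,5,5,6,7,8,17,20,21]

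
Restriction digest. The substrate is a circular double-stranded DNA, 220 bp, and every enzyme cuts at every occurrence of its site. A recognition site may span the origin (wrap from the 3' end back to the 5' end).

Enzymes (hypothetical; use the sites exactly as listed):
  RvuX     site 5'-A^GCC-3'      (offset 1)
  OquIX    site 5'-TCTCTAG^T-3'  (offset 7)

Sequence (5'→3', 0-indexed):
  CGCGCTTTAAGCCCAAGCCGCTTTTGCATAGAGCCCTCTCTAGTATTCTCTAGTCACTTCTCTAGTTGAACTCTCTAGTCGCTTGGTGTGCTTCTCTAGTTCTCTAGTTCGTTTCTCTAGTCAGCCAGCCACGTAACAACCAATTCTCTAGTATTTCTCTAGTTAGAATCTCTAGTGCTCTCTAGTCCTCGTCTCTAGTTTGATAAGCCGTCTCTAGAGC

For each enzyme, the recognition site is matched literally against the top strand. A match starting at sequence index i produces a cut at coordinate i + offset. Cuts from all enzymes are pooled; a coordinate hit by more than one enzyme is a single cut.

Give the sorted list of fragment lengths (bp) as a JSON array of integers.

Scan for sites:
  RvuX AGCC/1: at [9, 15, 31, 122, 126, 205, 217] ⇒ [10, 16, 32, 123, 127, 206, 218]
  OquIX TCTCTAGT/7: at [36, 46, 58, 71, 92, 100, 113, 144, 155, 168, 178, 191] ⇒ [43, 53, 65, 78, 99, 107, 120, 151, 162, 175, 185, 198]

All cut coordinates (distinct, sorted): [10, 16, 32, 43, 53, 65, 78, 99, 107, 120, 123, 127, 151, 162, 175, 185, 198, 206, 218]

Fragments:
  10→16: 6 bp
  16→32: 16 bp
  32→43: 11 bp
  43→53: 10 bp
  53→65: 12 bp
  65→78: 13 bp
  78→99: 21 bp
  99→107: 8 bp
  107→120: 13 bp
  120→123: 3 bp
  123→127: 4 bp
  127→151: 24 bp
  151→162: 11 bp
  162→175: 13 bp
  175→185: 10 bp
  185→198: 13 bp
  198→206: 8 bp
  206→218: 12 bp
  218→10 (wrap): 220-218+10 = 12 bp

[3,4,6,8,8,10,10,11,11,12,12,12,13,13,13,13,16,21,24]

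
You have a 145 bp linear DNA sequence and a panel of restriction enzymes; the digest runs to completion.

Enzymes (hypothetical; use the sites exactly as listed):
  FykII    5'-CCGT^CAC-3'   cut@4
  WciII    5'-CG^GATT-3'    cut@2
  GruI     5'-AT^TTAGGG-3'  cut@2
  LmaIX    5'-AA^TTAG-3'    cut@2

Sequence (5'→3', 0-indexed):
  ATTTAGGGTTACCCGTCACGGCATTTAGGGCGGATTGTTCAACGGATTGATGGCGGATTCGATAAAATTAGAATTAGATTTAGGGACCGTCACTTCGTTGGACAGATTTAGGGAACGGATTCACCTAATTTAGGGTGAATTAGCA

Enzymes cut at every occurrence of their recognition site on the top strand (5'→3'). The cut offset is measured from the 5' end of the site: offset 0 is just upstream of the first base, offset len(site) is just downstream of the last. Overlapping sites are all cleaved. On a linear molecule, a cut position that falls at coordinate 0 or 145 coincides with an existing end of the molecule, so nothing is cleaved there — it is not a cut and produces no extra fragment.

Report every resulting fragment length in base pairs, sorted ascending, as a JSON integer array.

[2,6,6,6,8,8,10,10,11,11,12,12,12,14,17]

Per-enzyme occurrences:
  FykII (CCGTCAC, off=4): starts [12, 86] → cuts [16, 90]
  WciII (CGGATT, off=2): starts [30, 42, 53, 115] → cuts [32, 44, 55, 117]
  GruI (ATTTAGGG, off=2): starts [0, 22, 77, 105, 127] → cuts [2, 24, 79, 107, 129]
  LmaIX (AATTAG, off=2): starts [65, 71, 137] → cuts [67, 73, 139]

Pooled cuts: [2, 16, 24, 32, 44, 55, 67, 73, 79, 90, 107, 117, 129, 139]

Fragment lengths:
  [0,2): 2 bp
  [2,16): 14 bp
  [16,24): 8 bp
  [24,32): 8 bp
  [32,44): 12 bp
  [44,55): 11 bp
  [55,67): 12 bp
  [67,73): 6 bp
  [73,79): 6 bp
  [79,90): 11 bp
  [90,107): 17 bp
  [107,117): 10 bp
  [117,129): 12 bp
  [129,139): 10 bp
  [139,145): 6 bp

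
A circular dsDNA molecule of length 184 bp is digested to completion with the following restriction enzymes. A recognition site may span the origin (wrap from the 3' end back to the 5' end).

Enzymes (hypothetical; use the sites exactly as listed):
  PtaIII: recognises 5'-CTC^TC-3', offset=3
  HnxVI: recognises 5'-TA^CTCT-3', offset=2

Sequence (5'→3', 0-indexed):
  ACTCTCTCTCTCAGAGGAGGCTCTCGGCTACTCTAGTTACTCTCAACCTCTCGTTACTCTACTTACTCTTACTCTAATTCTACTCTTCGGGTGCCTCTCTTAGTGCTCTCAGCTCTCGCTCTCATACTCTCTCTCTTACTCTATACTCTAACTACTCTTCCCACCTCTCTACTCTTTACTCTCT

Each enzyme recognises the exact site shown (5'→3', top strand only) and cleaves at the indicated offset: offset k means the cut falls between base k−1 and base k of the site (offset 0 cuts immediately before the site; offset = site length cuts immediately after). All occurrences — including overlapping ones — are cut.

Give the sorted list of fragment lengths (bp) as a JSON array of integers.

Per-enzyme occurrences:
  PtaIII CTCTC/3: at [1, 3, 5, 7, 20, 39, 47, 94, 105, 112, 118, 126, 128, 130, 164, 178] ⇒ [4, 6, 8, 10, 23, 42, 50, 97, 108, 115, 121, 129, 131, 133, 167, 181]
  HnxVI TACTCT/2: at [28, 37, 54, 63, 69, 80, 124, 136, 143, 152, 169, 176, 183] ⇒ [1, 30, 39, 56, 65, 71, 82, 126, 138, 145, 154, 171, 178]

All cut coordinates (distinct, sorted): [1, 4, 6, 8, 10, 23, 30, 39, 42, 50, 56, 65, 71, 82, 97, 108, 115, 121, 126, 129, 131, 133, 138, 145, 154, 167, 171, 178, 181]

Fragments:
  1→4: 3 bp
  4→6: 2 bp
  6→8: 2 bp
  8→10: 2 bp
  10→23: 13 bp
  23→30: 7 bp
  30→39: 9 bp
  39→42: 3 bp
  42→50: 8 bp
  50→56: 6 bp
  56→65: 9 bp
  65→71: 6 bp
  71→82: 11 bp
  82→97: 15 bp
  97→108: 11 bp
  108→115: 7 bp
  115→121: 6 bp
  121→126: 5 bp
  126→129: 3 bp
  129→131: 2 bp
  131→133: 2 bp
  133→138: 5 bp
  138→145: 7 bp
  145→154: 9 bp
  154→167: 13 bp
  167→171: 4 bp
  171→178: 7 bp
  178→181: 3 bp
  181→1 (wrap): 184-181+1 = 4 bp

[2,2,2,2,2,3,3,3,3,4,4,5,5,6,6,6,7,7,7,7,8,9,9,9,11,11,13,13,15]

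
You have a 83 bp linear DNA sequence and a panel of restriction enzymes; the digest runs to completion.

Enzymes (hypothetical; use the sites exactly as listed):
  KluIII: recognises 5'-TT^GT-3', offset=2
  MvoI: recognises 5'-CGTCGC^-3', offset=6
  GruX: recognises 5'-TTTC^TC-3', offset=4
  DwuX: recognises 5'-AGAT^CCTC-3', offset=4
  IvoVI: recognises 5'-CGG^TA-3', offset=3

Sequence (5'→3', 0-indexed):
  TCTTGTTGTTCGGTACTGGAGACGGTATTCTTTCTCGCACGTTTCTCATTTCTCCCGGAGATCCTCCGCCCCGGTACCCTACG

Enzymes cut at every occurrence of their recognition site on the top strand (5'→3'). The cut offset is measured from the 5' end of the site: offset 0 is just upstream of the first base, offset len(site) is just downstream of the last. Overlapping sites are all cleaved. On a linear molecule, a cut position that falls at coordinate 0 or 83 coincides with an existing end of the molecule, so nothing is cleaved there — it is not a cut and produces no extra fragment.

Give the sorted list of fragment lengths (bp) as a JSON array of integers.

Per-enzyme occurrences:
  KluIII (TTGT, off=2): starts [2, 5] → cuts [4, 7]
  MvoI (CGTCGC, off=6): no sites
  GruX (TTTCTC, off=4): starts [30, 41, 48] → cuts [34, 45, 52]
  DwuX (AGATCCTC, off=4): starts [58] → cuts [62]
  IvoVI (CGGTA, off=3): starts [10, 22, 71] → cuts [13, 25, 74]

All cut coordinates (distinct, sorted): [4, 7, 13, 25, 34, 45, 52, 62, 74]

Fragments:
  [0,4): 4 bp
  [4,7): 3 bp
  [7,13): 6 bp
  [13,25): 12 bp
  [25,34): 9 bp
  [34,45): 11 bp
  [45,52): 7 bp
  [52,62): 10 bp
  [62,74): 12 bp
  [74,83): 9 bp

[3,4,6,7,9,9,10,11,12,12]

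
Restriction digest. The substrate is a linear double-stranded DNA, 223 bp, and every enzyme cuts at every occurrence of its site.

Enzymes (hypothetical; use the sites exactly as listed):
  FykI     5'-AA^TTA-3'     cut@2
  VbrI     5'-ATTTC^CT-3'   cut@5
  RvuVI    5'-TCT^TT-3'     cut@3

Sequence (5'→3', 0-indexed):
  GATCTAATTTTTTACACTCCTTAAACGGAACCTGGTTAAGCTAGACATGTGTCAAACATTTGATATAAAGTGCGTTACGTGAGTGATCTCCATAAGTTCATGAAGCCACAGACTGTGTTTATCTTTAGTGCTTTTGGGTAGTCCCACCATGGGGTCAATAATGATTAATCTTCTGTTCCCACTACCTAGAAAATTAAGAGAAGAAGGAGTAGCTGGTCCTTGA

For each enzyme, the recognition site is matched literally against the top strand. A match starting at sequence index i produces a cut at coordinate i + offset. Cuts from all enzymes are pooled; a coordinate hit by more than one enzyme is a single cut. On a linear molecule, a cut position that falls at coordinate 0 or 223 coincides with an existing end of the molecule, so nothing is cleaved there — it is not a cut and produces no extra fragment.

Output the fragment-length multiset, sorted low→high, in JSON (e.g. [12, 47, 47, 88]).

Site scan:
  FykI AATTA/2: at [191] ⇒ [193]
  VbrI (ATTTCCT, off=5): no sites
  RvuVI TCTTT/3: at [121] ⇒ [124]

All cut coordinates (distinct, sorted): [124, 193]

Fragment lengths:
  [0,124): 124 bp
  [124,193): 69 bp
  [193,223): 30 bp

[30,69,124]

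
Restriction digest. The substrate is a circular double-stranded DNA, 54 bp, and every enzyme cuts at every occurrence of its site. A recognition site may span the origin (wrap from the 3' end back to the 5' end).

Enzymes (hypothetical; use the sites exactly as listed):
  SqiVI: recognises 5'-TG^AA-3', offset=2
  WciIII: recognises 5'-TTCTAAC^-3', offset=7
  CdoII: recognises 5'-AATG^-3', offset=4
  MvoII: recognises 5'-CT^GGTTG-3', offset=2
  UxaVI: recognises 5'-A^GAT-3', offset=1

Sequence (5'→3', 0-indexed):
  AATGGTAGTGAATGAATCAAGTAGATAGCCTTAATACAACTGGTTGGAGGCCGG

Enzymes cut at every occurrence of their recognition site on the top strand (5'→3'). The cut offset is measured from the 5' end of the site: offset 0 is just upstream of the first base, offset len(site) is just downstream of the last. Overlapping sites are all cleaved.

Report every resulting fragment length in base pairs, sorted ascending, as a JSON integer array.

[4,6,9,17,18]

Site scan:
  SqiVI (TGAA, off=2): starts [8, 12] → cuts [10, 14]
  WciIII (TTCTAAC, off=7): no sites
  CdoII (AATG, off=4): starts [0, 10] → cuts [4, 14]
  MvoII (CTGGTTG, off=2): starts [39] → cuts [41]
  UxaVI (AGAT, off=1): starts [22] → cuts [23]

All cut coordinates (distinct, sorted): [4, 10, 14, 23, 41]

Fragment lengths:
  4→10: 6 bp
  10→14: 4 bp
  14→23: 9 bp
  23→41: 18 bp
  41→4 (wrap): 54-41+4 = 17 bp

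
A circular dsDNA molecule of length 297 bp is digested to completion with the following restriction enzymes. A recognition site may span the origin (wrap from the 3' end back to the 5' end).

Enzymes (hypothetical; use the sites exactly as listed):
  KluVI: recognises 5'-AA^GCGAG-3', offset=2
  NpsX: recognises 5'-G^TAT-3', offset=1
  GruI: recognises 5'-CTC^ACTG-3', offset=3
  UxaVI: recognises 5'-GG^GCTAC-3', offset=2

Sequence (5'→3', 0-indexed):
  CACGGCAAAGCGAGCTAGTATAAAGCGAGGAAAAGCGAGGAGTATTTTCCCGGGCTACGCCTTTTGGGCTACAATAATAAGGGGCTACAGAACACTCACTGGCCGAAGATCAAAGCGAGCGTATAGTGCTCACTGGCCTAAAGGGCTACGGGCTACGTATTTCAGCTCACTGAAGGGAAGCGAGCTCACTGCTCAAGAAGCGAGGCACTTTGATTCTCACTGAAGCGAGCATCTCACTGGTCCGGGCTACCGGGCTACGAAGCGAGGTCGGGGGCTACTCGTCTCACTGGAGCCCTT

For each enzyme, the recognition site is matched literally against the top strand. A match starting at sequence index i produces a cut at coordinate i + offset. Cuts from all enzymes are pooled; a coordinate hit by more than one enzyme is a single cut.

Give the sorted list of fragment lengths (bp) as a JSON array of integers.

[6,6,6,7,7,8,8,8,8,9,10,10,10,11,11,11,11,12,12,12,13,14,14,16,17,19,21]

Scan for sites:
  KluVI (AAGCGAG, off=2): starts [7, 22, 32, 112, 177, 197, 222, 259] → cuts [9, 24, 34, 114, 179, 199, 224, 261]
  NpsX (GTAT, off=1): starts [17, 41, 120, 156] → cuts [18, 42, 121, 157]
  GruI (CTCACTG, off=3): starts [94, 128, 165, 184, 215, 232, 282] → cuts [97, 131, 168, 187, 218, 235, 285]
  UxaVI (GGGCTAC, off=2): starts [51, 65, 81, 142, 149, 243, 251, 271] → cuts [53, 67, 83, 144, 151, 245, 253, 273]

Pooled cuts: [9, 18, 24, 34, 42, 53, 67, 83, 97, 114, 121, 131, 144, 151, 157, 168, 179, 187, 199, 218, 224, 235, 245, 253, 261, 273, 285]

Fragments:
  9→18: 9 bp
  18→24: 6 bp
  24→34: 10 bp
  34→42: 8 bp
  42→53: 11 bp
  53→67: 14 bp
  67→83: 16 bp
  83→97: 14 bp
  97→114: 17 bp
  114→121: 7 bp
  121→131: 10 bp
  131→144: 13 bp
  144→151: 7 bp
  151→157: 6 bp
  157→168: 11 bp
  168→179: 11 bp
  179→187: 8 bp
  187→199: 12 bp
  199→218: 19 bp
  218→224: 6 bp
  224→235: 11 bp
  235→245: 10 bp
  245→253: 8 bp
  253→261: 8 bp
  261→273: 12 bp
  273→285: 12 bp
  285→9 (wrap): 297-285+9 = 21 bp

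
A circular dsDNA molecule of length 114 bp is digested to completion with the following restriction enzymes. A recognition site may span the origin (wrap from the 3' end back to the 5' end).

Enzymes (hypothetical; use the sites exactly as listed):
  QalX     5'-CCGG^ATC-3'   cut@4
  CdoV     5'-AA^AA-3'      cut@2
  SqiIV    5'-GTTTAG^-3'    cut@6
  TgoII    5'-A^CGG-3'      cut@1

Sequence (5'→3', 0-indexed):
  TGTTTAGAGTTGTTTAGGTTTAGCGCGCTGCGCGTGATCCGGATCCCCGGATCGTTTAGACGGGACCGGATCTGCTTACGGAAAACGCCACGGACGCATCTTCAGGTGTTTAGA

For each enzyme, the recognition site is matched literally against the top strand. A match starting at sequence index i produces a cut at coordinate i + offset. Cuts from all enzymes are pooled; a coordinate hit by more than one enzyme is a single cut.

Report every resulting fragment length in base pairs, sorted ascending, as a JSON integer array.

Per-enzyme occurrences:
  QalX (CCGGATC, off=4): starts [38, 46, 65] → cuts [42, 50, 69]
  CdoV (AAAA, off=2): starts [81] → cuts [83]
  SqiIV (GTTTAG, off=6): starts [1, 11, 17, 53, 107] → cuts [7, 17, 23, 59, 113]
  TgoII (ACGG, off=1): starts [59, 77, 89] → cuts [60, 78, 90]

All cut coordinates (distinct, sorted): [7, 17, 23, 42, 50, 59, 60, 69, 78, 83, 90, 113]

Fragments:
  7→17: 10 bp
  17→23: 6 bp
  23→42: 19 bp
  42→50: 8 bp
  50→59: 9 bp
  59→60: 1 bp
  60→69: 9 bp
  69→78: 9 bp
  78→83: 5 bp
  83→90: 7 bp
  90→113: 23 bp
  113→7 (wrap): 114-113+7 = 8 bp

[1,5,6,7,8,8,9,9,9,10,19,23]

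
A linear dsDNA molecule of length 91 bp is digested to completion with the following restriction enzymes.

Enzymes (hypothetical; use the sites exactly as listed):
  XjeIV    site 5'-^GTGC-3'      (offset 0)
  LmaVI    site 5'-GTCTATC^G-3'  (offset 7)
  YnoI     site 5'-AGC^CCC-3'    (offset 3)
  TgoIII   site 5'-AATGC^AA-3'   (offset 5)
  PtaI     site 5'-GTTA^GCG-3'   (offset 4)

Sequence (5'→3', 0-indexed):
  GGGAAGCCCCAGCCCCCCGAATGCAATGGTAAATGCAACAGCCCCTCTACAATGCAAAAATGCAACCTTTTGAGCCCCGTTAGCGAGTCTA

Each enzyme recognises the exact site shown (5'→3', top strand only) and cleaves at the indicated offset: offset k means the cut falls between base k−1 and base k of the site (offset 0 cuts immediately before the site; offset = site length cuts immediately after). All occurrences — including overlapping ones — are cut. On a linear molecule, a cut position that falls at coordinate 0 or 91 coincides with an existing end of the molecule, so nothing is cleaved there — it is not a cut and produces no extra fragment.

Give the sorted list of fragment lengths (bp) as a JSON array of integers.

[6,6,7,7,8,9,11,12,12,13]

Scan for sites:
  XjeIV (GTGC, off=0): no sites
  LmaVI (GTCTATCG, off=7): no sites
  YnoI (AGCCCC, off=3): starts [4, 10, 39, 72] → cuts [7, 13, 42, 75]
  TgoIII (AATGCAA, off=5): starts [19, 31, 50, 58] → cuts [24, 36, 55, 63]
  PtaI (GTTAGCG, off=4): starts [78] → cuts [82]

All cut coordinates (distinct, sorted): [7, 13, 24, 36, 42, 55, 63, 75, 82]

Fragments:
  [0,7): 7 bp
  [7,13): 6 bp
  [13,24): 11 bp
  [24,36): 12 bp
  [36,42): 6 bp
  [42,55): 13 bp
  [55,63): 8 bp
  [63,75): 12 bp
  [75,82): 7 bp
  [82,91): 9 bp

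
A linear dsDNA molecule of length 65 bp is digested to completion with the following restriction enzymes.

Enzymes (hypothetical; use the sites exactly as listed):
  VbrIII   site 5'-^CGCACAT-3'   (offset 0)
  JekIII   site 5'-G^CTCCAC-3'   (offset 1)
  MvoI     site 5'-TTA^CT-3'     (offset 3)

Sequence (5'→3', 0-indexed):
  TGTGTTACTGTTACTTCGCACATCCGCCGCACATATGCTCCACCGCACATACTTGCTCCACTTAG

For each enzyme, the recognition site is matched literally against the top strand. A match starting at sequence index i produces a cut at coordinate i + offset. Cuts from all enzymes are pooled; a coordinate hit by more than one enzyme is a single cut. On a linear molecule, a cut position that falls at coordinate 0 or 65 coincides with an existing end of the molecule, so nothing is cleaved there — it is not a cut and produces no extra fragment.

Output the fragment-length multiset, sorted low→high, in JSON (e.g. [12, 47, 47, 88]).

Site scan:
  VbrIII CGCACAT/0: at [16, 27, 43] ⇒ [16, 27, 43]
  JekIII GCTCCAC/1: at [36, 54] ⇒ [37, 55]
  MvoI TTACT/3: at [4, 10] ⇒ [7, 13]

Pooled cuts: [7, 13, 16, 27, 37, 43, 55]

Fragments:
  [0,7): 7 bp
  [7,13): 6 bp
  [13,16): 3 bp
  [16,27): 11 bp
  [27,37): 10 bp
  [37,43): 6 bp
  [43,55): 12 bp
  [55,65): 10 bp

[3,6,6,7,10,10,11,12]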